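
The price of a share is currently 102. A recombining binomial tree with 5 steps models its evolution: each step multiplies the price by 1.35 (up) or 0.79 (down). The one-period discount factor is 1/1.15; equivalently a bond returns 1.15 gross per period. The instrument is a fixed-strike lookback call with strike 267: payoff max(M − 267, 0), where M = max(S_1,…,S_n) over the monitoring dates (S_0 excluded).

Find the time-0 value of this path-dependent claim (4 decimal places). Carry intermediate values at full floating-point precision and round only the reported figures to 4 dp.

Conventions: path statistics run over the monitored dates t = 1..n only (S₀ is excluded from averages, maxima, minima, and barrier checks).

No-arbitrage gives p* = (R−d)/(u−d) = 0.6429: enumerate every path, weight its payoff by its p*-probability, and discount by R^5.
Enumerate all 2^5 = 32 price paths (U = up ×1.35, D = down ×0.79); each path with k up-moves has probability p*^k·(1−p*)^(5−k).
DDDDD: M=80.5800, payoff=0.0000, prob=0.005810
UDDDD: M=137.7000, payoff=0.0000, prob=0.010459
DUDDD: M=108.7830, payoff=0.0000, prob=0.010459
UUDDD: M=185.8950, payoff=0.0000, prob=0.018826
DDUDD: M=85.9386, payoff=0.0000, prob=0.010459
UDUDD: M=146.8570, payoff=0.0000, prob=0.018826
DUUDD: M=146.8570, payoff=0.0000, prob=0.018826
UUUDD: M=250.9582, payoff=0.0000, prob=0.033887
DDDUD: M=80.5800, payoff=0.0000, prob=0.010459
UDDUD: M=137.7000, payoff=0.0000, prob=0.018826
DUDUD: M=116.0171, payoff=0.0000, prob=0.018826
UUDUD: M=198.2570, payoff=0.0000, prob=0.033887
DDUUD: M=116.0171, payoff=0.0000, prob=0.018826
UDUUD: M=198.2570, payoff=0.0000, prob=0.033887
DUUUD: M=198.2570, payoff=0.0000, prob=0.033887
UUUUD: M=338.7936, payoff=71.7936, prob=0.060996
DDDDU: M=80.5800, payoff=0.0000, prob=0.010459
UDDDU: M=137.7000, payoff=0.0000, prob=0.018826
DUDDU: M=108.7830, payoff=0.0000, prob=0.018826
UUDDU: M=185.8950, payoff=0.0000, prob=0.033887
DDUDU: M=91.6535, payoff=0.0000, prob=0.018826
UDUDU: M=156.6230, payoff=0.0000, prob=0.033887
DUUDU: M=156.6230, payoff=0.0000, prob=0.033887
UUUDU: M=267.6470, payoff=0.6470, prob=0.060996
DDDUU: M=91.6535, payoff=0.0000, prob=0.018826
UDDUU: M=156.6230, payoff=0.0000, prob=0.033887
DUDUU: M=156.6230, payoff=0.0000, prob=0.033887
UUDUU: M=267.6470, payoff=0.6470, prob=0.060996
DDUUU: M=156.6230, payoff=0.0000, prob=0.033887
UDUUU: M=267.6470, payoff=0.6470, prob=0.060996
DUUUU: M=267.6470, payoff=0.6470, prob=0.060996
UUUUU: M=457.3714, payoff=190.3714, prob=0.109792
Price = Σ prob·payoff / R^5 = 25.438299 / 2.011357 = 12.6473

price = 12.6473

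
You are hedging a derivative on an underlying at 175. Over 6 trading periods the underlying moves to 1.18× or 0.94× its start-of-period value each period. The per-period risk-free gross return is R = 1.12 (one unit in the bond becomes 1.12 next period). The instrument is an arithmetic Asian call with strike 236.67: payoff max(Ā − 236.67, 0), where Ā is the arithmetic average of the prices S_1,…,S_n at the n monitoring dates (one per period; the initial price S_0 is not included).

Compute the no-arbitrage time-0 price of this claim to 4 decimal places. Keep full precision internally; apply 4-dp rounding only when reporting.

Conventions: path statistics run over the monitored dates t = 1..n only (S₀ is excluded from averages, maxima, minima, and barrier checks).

Set p* = 0.7500 (from d < R < u); the path-dependent value is the discounted p*-expectation over all price paths.
Enumerate all 2^6 = 64 price paths (U = up ×1.18, D = down ×0.94); each path with k up-moves has probability p*^k·(1−p*)^(6−k).
DDDDDD: Ā=141.7123, payoff=0.0000, prob=0.000244
UDDDDD: Ā=177.8941, payoff=0.0000, prob=0.000732
DUDDDD: Ā=170.8941, payoff=0.0000, prob=0.000732
UUDDDD: Ā=214.5267, payoff=0.0000, prob=0.002197
DDUDDD: Ā=164.3141, payoff=0.0000, prob=0.000732
UDUDDD: Ā=206.2667, payoff=0.0000, prob=0.002197
DUUDDD: Ā=199.2667, payoff=0.0000, prob=0.002197
UUUDDD: Ā=250.1433, payoff=13.4733, prob=0.006592
DDDUDD: Ā=158.1289, payoff=0.0000, prob=0.000732
UDDUDD: Ā=198.5023, payoff=0.0000, prob=0.002197
DUDUDD: Ā=191.5023, payoff=0.0000, prob=0.002197
UUDUDD: Ā=240.3965, payoff=3.7265, prob=0.006592
DDUUDD: Ā=184.9223, payoff=0.0000, prob=0.002197
UDUUDD: Ā=232.1365, payoff=0.0000, prob=0.006592
DUUUDD: Ā=225.1365, payoff=0.0000, prob=0.006592
UUUUDD: Ā=282.6181, payoff=45.9481, prob=0.019775
DDDDUD: Ā=152.3149, payoff=0.0000, prob=0.000732
UDDDUD: Ā=191.2037, payoff=0.0000, prob=0.002197
DUDDUD: Ā=184.2037, payoff=0.0000, prob=0.002197
UUDDUD: Ā=231.2345, payoff=0.0000, prob=0.006592
DDUDUD: Ā=177.6237, payoff=0.0000, prob=0.002197
UDUDUD: Ā=222.9745, payoff=0.0000, prob=0.006592
DUUDUD: Ā=215.9745, payoff=0.0000, prob=0.006592
UUUDUD: Ā=271.1169, payoff=34.4469, prob=0.019775
DDDUUD: Ā=171.4385, payoff=0.0000, prob=0.002197
UDDUUD: Ā=215.2101, payoff=0.0000, prob=0.006592
DUDUUD: Ā=208.2101, payoff=0.0000, prob=0.006592
UUDUUD: Ā=261.3701, payoff=24.7001, prob=0.019775
DDUUUD: Ā=201.6301, payoff=0.0000, prob=0.006592
UDUUUD: Ā=253.1101, payoff=16.4401, prob=0.019775
DUUUUD: Ā=246.1101, payoff=9.4401, prob=0.019775
UUUUUD: Ā=308.9467, payoff=72.2767, prob=0.059326
DDDDDU: Ā=146.8496, payoff=0.0000, prob=0.000732
UDDDDU: Ā=184.3431, payoff=0.0000, prob=0.002197
DUDDDU: Ā=177.3431, payoff=0.0000, prob=0.002197
UUDDDU: Ā=222.6222, payoff=0.0000, prob=0.006592
DDUDDU: Ā=170.7631, payoff=0.0000, prob=0.002197
UDUDDU: Ā=214.3622, payoff=0.0000, prob=0.006592
DUUDDU: Ā=207.3622, payoff=0.0000, prob=0.006592
UUUDDU: Ā=260.3058, payoff=23.6358, prob=0.019775
DDDUDU: Ā=164.5779, payoff=0.0000, prob=0.002197
UDDUDU: Ā=206.5978, payoff=0.0000, prob=0.006592
DUDUDU: Ā=199.5978, payoff=0.0000, prob=0.006592
UUDUDU: Ā=250.5590, payoff=13.8890, prob=0.019775
DDUUDU: Ā=193.0178, payoff=0.0000, prob=0.006592
UDUUDU: Ā=242.2990, payoff=5.6290, prob=0.019775
DUUUDU: Ā=235.2990, payoff=0.0000, prob=0.019775
UUUUDU: Ā=295.3753, payoff=58.7053, prob=0.059326
DDDDUU: Ā=158.7638, payoff=0.0000, prob=0.002197
UDDDUU: Ā=199.2993, payoff=0.0000, prob=0.006592
DUDDUU: Ā=192.2993, payoff=0.0000, prob=0.006592
UUDDUU: Ā=241.3970, payoff=4.7270, prob=0.019775
DDUDUU: Ā=185.7193, payoff=0.0000, prob=0.006592
UDUDUU: Ā=233.1370, payoff=0.0000, prob=0.019775
DUUDUU: Ā=226.1370, payoff=0.0000, prob=0.019775
UUUDUU: Ā=283.8741, payoff=47.2041, prob=0.059326
DDDUUU: Ā=179.5341, payoff=0.0000, prob=0.006592
UDDUUU: Ā=225.3726, payoff=0.0000, prob=0.019775
DUDUUU: Ā=218.3726, payoff=0.0000, prob=0.019775
UUDUUU: Ā=274.1273, payoff=37.4573, prob=0.059326
DDUUUU: Ā=211.7926, payoff=0.0000, prob=0.019775
UDUUUU: Ā=265.8673, payoff=29.1973, prob=0.059326
DUUUUU: Ā=258.8673, payoff=22.1973, prob=0.059326
UUUUUU: Ā=324.9610, payoff=88.2910, prob=0.177979
Price = Σ prob·payoff / R^6 = 35.206576 / 1.973823 = 17.8367

price = 17.8367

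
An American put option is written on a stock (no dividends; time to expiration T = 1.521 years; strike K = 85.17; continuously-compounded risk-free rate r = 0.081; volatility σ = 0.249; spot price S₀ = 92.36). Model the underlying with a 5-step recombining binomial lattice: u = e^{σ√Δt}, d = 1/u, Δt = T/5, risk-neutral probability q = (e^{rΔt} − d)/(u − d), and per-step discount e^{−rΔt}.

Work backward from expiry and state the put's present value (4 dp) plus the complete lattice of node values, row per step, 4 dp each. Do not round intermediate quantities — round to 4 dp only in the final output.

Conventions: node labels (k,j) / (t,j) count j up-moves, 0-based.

Δt=0.30420, u=1.14721, d=0.87168, q=0.55626, disc=e^(-rΔt)=0.97566
k=5 terminal: V=max(K-S,0) → 38.6900 23.9979 4.6617 0.0000 0.0000 0.0000
k=4: j=0 S=53.3224 intr=31.8476 cont=29.7746 V=31.8476[EX]; j=1 S=70.1773 intr=14.9927 cont=12.9197 V=14.9927[EX]; j=2 S=92.3600 intr=0.0000 cont=2.0183 V=2.0183[hold]; j=3 S=121.5545 intr=0.0000 cont=0.0000 V=0.0000[hold]; j=4 S=159.9772 intr=0.0000 cont=0.0000 V=0.0000[hold]
k=3: j=0 S=61.1721 intr=23.9979 cont=21.9249 V=23.9979[EX]; j=1 S=80.5083 intr=4.6617 cont=7.5863 V=7.5863[hold]; j=2 S=105.9565 intr=0.0000 cont=0.8738 V=0.8738[hold]; j=3 S=139.4487 intr=0.0000 cont=0.0000 V=0.0000[hold]
k=2: j=0 S=70.1773 intr=14.9927 cont=14.5069 V=14.9927[EX]; j=1 S=92.3600 intr=0.0000 cont=3.7586 V=3.7586[hold]; j=2 S=121.5545 intr=0.0000 cont=0.3783 V=0.3783[hold]
k=1: j=0 S=80.5083 intr=4.6617 cont=8.5308 V=8.5308[hold]; j=1 S=105.9565 intr=0.0000 cont=1.8326 V=1.8326[hold]
k=0: j=0 S=92.3600 intr=0.0000 cont=4.6879 V=4.6879[hold]

price = 4.6879
tree:
4.6879
8.5308 1.8326
14.9927 3.7586 0.3783
23.9979 7.5863 0.8738 0.0000
31.8476 14.9927 2.0183 0.0000 0.0000
38.6900 23.9979 4.6617 0.0000 0.0000 0.0000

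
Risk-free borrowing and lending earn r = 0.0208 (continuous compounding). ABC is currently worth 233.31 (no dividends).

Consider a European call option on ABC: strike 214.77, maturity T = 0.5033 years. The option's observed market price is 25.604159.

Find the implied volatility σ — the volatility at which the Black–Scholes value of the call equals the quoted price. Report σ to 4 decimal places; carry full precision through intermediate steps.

sigma = 0.1997

At σ = 0.1997 the Black–Scholes value reproduces the quote:
σ√T = 0.1997·√0.5033 = 0.141674
d₁ = (ln(S/K) + (r+σ²/2)T) / (σ√T) = (ln(233.31/214.77) + (0.0208+0.1997²/2)·0.5033) / 0.141674 = (0.082800 + 0.020504) / 0.141674 = 0.729170
d₂ = d₁ − σ√T = 0.729170 − 0.141674 = 0.587496
e^{−rT} = 0.989586
N(d₁) = 0.767051,  N(d₂) = 0.721565
V = S·N(d₁) − K·e^{−rT}·N(d₂) = 178.960737 − 153.356578 = 25.604159 (equal to the quote); since ∂V/∂σ > 0 for all σ, the implied volatility is unique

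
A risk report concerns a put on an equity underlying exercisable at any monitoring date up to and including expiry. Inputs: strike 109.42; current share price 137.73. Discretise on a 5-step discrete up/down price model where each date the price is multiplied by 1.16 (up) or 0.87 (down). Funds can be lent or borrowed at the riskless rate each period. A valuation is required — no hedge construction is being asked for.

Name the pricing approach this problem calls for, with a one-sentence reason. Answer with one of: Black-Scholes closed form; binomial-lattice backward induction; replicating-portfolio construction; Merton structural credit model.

Key observation: an American put (K = 109.42, S₀ = 137.73) on a 5-date tree has no closed form — the optimal stopping decision is embedded and must be resolved recursively from expiry.

framework: binomial-lattice backward induction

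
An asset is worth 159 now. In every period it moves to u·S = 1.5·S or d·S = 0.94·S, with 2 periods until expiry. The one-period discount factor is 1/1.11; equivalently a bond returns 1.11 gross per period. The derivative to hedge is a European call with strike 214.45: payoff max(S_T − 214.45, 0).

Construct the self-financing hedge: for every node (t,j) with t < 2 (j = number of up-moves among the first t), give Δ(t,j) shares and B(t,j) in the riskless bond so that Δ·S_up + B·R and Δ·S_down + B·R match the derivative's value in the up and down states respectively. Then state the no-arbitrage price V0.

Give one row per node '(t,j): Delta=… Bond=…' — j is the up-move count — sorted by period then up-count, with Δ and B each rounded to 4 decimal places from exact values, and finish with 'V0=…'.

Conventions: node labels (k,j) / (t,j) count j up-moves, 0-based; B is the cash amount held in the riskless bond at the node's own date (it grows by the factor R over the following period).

Under the risk-neutral measure, an up-move has probability p* = (R−d)/(u−d) = 0.3036 and values discount at R = 1.11.
Terminal payoffs: V(2,0)=0.0000, V(2,1)=9.7400, V(2,2)=143.3000
Node (1,0) S=149.4600: V=(p*·9.7400+(1−p*)·0.0000)/1.11=2.6638; Δ=(9.7400−0.0000)/(224.1900−140.4924)=0.1164; B=V−Δ·S=-14.7291
Node (1,1) S=238.5000: V=(p*·143.3000+(1−p*)·9.7400)/1.11=45.3018; Δ=(143.3000−9.7400)/(357.7500−224.1900)=1.0000; B=V−Δ·S=-193.1982
Node (0,0) S=159.0000: V=(p*·45.3018+(1−p*)·2.6638)/1.11=14.0608; Δ=(45.3018−2.6638)/(238.5000−149.4600)=0.4789; B=V−Δ·S=-62.0786
Check: Δ(0,0)·S0 + B(0,0) = 14.0608 = V0.

(0,0): Delta=0.4789 Bond=-62.0786
(1,0): Delta=0.1164 Bond=-14.7291
(1,1): Delta=1.0000 Bond=-193.1982
V0=14.0608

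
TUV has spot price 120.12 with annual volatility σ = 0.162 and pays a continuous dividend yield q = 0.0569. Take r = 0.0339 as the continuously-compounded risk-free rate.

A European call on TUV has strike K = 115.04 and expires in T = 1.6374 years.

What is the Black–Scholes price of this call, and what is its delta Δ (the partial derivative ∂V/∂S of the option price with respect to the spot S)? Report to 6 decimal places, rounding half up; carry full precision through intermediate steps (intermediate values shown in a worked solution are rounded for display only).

σ√T = 0.162·√1.6374 = 0.207297
d₁ = (ln(S/K) + (r−q+σ²/2)T) / (σ√T) = (ln(120.12/115.04) + (0.0339−0.0569+0.162²/2)·1.6374) / 0.207297 = (0.043211 − 0.016174) / 0.207297 = 0.130427
d₂ = d₁ − σ√T = 0.130427 − 0.207297 = -0.076870
e^{−rT} = 0.946005
e^{−qT} = 0.911040
N(d₁) = 0.551886,  N(d₂) = 0.469364
Call price V = S·e^{−qT}·N(d₁) − K·e^{−rT}·N(d₂) = 60.395158 − 51.080079 = 9.315079
Δ = e^{−qT}·N(d₁) = 0.502790

price = 9.315079
Δ = 0.502790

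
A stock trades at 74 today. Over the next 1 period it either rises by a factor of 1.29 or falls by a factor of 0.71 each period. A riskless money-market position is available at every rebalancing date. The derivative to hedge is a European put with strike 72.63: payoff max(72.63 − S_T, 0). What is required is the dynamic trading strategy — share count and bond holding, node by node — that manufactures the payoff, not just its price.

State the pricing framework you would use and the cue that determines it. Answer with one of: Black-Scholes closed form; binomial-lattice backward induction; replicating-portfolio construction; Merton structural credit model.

Key observation: since the answer must list Δ and B at each node of the 1.29/0.71 lattice on 74, the replicating-portfolio method — solving the two-state system at every node — is the one that applies.

framework: replicating-portfolio construction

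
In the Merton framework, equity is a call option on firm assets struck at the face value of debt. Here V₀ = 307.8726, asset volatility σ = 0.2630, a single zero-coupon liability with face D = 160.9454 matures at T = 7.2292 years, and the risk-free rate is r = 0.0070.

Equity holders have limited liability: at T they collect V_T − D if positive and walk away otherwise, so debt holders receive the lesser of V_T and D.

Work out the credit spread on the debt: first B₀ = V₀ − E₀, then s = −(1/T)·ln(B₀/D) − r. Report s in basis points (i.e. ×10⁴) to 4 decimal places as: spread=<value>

Equity is a call on the firm's assets struck at D = 160.9454:
d₁ = [ln(V₀/D) + (r + σ²/2)T] / (σ√T)
   = [ln(307.8726/160.9454) + (0.0070 + 0.5·0.2630²)·7.2292] / (0.2630·√7.2292)
   = [0.648621 + 0.300623] / 0.707133 = 1.342384
d₂ = d₁ − σ√T = 1.342384 − 0.707133 = 0.635251
N(d₁) = 0.910264,  N(d₂) = 0.737368,  e^(−rT) = 0.950655
E₀ = V₀·N(d₁) − D·e^(−rT)·N(d₂)
   = 307.8726·0.910264 − 160.9454·0.950655·0.737368 = 167.425572
B₀ = V₀ − E₀ = 307.8726 − 167.425572 = 140.447028
spread = −(1/T)·ln(B₀/D) − r = −(1/7.2292)·ln(140.447028/160.9454) − 0.0070 = 0.01184507
in basis points: 0.01184507 × 10⁴ = 118.4507 bp

spread=118.4507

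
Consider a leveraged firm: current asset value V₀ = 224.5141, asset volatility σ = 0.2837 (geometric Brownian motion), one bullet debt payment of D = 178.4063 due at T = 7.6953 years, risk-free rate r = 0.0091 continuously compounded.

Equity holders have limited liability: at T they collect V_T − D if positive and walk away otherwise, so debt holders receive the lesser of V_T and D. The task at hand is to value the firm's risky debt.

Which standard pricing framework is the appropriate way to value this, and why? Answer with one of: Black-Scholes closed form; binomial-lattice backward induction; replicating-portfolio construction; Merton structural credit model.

framework: Merton structural credit model

Key observation: assets follow a GBM and default happens iff V_T < 178.4063; valuing claims on that split (equity as a call, risky debt as the residual) is the structural model's definition.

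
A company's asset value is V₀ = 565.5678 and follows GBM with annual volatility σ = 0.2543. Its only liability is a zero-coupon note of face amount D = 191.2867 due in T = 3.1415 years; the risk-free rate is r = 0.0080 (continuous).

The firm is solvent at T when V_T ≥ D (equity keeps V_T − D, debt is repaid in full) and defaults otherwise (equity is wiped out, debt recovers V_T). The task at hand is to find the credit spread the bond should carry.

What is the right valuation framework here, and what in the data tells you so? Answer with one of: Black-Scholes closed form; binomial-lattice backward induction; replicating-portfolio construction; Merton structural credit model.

Key observation: assets follow a GBM and default happens iff V_T < 191.2867; valuing claims on that split (equity as a call, risky debt as the residual) is the structural model's definition.

framework: Merton structural credit model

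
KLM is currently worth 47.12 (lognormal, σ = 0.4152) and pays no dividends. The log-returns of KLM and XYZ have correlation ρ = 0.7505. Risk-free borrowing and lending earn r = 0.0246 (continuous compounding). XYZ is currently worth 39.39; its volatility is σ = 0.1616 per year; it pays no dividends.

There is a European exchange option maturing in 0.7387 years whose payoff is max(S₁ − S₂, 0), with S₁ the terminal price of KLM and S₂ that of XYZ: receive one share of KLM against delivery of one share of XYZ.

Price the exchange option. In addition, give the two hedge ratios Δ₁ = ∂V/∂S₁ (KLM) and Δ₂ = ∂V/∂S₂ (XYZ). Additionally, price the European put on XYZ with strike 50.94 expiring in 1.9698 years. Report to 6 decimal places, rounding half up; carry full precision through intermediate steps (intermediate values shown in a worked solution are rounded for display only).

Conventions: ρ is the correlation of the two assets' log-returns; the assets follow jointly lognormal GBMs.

σ_eff = √(σ₁² + σ₂² − 2ρσ₁σ₂) = √(0.4152² + 0.1616² − 2·0.7505·0.4152·0.1616) = 0.312720
d₁ = (ln(S₁/S₂) + (q₂ − q₁ + σ_eff²/2)T) / (σ_eff√T) = (ln(47.12/39.39) + (0.0 − 0.0 + 0.048897)·0.7387) / 0.268776 = 0.801061
d₂ = d₁ − σ_eff√T = 0.801061 − 0.268776 = 0.532285
N(d₁) = 0.788452,  N(d₂) = 0.702736
V = S₁·e^{−q₁T}·N(d₁) − S₂·e^{−q₂T}·N(d₂) = 37.151848 − 27.680759 = 9.471089
Δ₁ = e^{−q₁T}·N(d₁) = 0.788452;  Δ₂ = −e^{−q₂T}·N(d₂) = -0.702736
[vanilla: XYZ put K=50.94]
σ√T = 0.1616·√1.9698 = 0.226805
d₁ = (ln(S/K) + (r+σ²/2)T) / (σ√T) = (ln(39.39/50.94) + (0.0246+0.1616²/2)·1.9698) / 0.226805 = (-0.257136 + 0.074177) / 0.226805 = -0.806681
d₂ = d₁ − σ√T = -0.806681 − 0.226805 = -1.033486
e^{−rT} = 0.952698
N(−d₁) = 0.790075,  N(−d₂) = 0.849312
price = K·e^{−rT}·N(−d₂) − S·N(−d₁) = 41.217477 − 31.121048 = 10.096429

exchange price = 9.471089
Δ1 = 0.788452
Δ2 = -0.702736
price(XYZ put K=50.94) = 10.096429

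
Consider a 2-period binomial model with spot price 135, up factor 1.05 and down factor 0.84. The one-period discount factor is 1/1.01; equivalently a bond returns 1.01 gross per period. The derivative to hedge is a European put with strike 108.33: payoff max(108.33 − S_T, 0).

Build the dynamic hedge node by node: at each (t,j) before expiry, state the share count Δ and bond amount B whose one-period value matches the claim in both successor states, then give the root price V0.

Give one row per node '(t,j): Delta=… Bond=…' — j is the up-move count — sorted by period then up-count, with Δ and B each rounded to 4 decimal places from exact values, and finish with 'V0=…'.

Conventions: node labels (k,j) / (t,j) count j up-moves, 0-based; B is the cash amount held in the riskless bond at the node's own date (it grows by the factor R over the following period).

(0,0): Delta=-0.0870 Bond=12.2061
(1,0): Delta=-0.5490 Bond=64.7228
(1,1): Delta=0.0000 Bond=0.0000
V0=0.4650

Since d<R<u, set p* = (R−d)/(u−d) = 0.8095; price each node as the discounted p*-expectation of its children.
Payoffs at expiry: V(2,0)=13.0740, V(2,1)=0.0000, V(2,2)=0.0000
  t=1,j=0: stock 113.4000 → up 119.0700 (V=0.0000), down 95.2560 (V=13.0740). Price 2.4656; hedge Δ=-0.5490, bond B=64.7228.
  t=1,j=1: stock 141.7500 → up 148.8375 (V=0.0000), down 119.0700 (V=0.0000). Price 0.0000; hedge Δ=0.0000, bond B=0.0000.
  t=0,j=0: stock 135.0000 → up 141.7500 (V=0.0000), down 113.4000 (V=2.4656). Price 0.4650; hedge Δ=-0.0870, bond B=12.2061.
Check: Δ(0,0)·S0 + B(0,0) = 0.4650 = V0.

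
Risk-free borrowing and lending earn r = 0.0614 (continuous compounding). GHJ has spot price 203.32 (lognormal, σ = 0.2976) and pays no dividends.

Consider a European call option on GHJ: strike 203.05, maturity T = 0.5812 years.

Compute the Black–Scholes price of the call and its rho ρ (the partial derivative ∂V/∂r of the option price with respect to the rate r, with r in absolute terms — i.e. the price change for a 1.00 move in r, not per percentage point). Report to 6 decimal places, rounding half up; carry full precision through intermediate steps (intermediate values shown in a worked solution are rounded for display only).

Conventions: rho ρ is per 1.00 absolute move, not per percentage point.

σ√T = 0.2976·√0.5812 = 0.226880
d₁ = (ln(S/K) + (r+σ²/2)T) / (σ√T) = (ln(203.32/203.05) + (0.0614+0.2976²/2)·0.5812) / 0.226880 = (0.001329 + 0.061423) / 0.226880 = 0.276586
d₂ = d₁ − σ√T = 0.276586 − 0.226880 = 0.049706
e^{−rT} = 0.964944
N(d₁) = 0.608951,  N(d₂) = 0.519822
Call price V = S·N(d₁) − K·e^{−rT}·N(d₂) = 123.811904 − 101.849596 = 21.962309
ρ = K·T·e^{−rT}·N(d₂) = 59.194985

price = 21.962309
ρ = 59.194985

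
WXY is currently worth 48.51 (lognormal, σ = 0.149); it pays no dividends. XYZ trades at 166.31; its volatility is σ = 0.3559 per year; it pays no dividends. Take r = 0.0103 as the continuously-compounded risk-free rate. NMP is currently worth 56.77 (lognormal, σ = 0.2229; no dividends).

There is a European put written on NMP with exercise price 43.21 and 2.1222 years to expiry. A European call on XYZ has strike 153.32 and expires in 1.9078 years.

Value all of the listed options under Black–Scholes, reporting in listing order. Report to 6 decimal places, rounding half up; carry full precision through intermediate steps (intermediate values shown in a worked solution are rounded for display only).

price(NMP put K=43.21) = 1.562059
price(XYZ call K=153.32) = 39.358658

[NMP put K=43.21]
σ√T = 0.2229·√2.1222 = 0.324716
d₁ = (ln(S/K) + (r+σ²/2)T) / (σ√T) = (ln(56.77/43.21) + (0.0103+0.2229²/2)·2.1222) / 0.324716 = (0.272936 + 0.074579) / 0.324716 = 1.070213
d₂ = d₁ − σ√T = 1.070213 − 0.324716 = 0.745497
e^{−rT} = 0.978379
N(−d₁) = 0.142262,  N(−d₂) = 0.227986
price = K·e^{−rT}·N(−d₂) − S·N(−d₁) = 9.638259 − 8.076200 = 1.562059
[XYZ call K=153.32]
σ√T = 0.3559·√1.9078 = 0.491580
d₁ = (ln(S/K) + (r+σ²/2)T) / (σ√T) = (ln(166.31/153.32) + (0.0103+0.3559²/2)·1.9078) / 0.491580 = (0.081326 + 0.140476) / 0.491580 = 0.451202
d₂ = d₁ − σ√T = 0.451202 − 0.491580 = -0.040378
e^{−rT} = 0.980541
N(d₁) = 0.674078,  N(d₂) = 0.483896
price = S·N(d₁) − K·e^{−rT}·N(d₂) = 112.105939 − 72.747281 = 39.358658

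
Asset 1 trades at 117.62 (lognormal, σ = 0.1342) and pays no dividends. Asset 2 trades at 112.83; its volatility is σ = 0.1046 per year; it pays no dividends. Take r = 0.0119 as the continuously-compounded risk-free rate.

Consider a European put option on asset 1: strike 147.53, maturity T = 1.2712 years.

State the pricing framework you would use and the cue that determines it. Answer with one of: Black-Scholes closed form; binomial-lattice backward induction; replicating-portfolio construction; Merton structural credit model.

Key observation: with asset 1 following a GBM at constant σ and r, the European put struck at 147.53 prices in closed form — nothing here needs a stepwise model or a balance sheet.

framework: Black-Scholes closed form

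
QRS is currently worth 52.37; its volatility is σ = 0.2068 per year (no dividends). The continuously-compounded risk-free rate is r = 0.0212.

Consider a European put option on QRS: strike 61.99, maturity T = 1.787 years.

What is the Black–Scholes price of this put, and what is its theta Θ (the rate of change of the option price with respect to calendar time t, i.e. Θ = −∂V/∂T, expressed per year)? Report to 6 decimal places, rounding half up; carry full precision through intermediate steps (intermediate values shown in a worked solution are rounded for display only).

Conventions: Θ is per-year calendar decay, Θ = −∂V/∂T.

price = 10.488152
Θ = -0.604957

σ√T = 0.2068·√1.787 = 0.276448
d₁ = (ln(S/K) + (r+σ²/2)T) / (σ√T) = (ln(52.37/61.99) + (0.0212+0.2068²/2)·1.787) / 0.276448 = (-0.168639 + 0.076096) / 0.276448 = -0.334758
d₂ = d₁ − σ√T = -0.334758 − 0.276448 = -0.611206
e^{−rT} = 0.962824
N(−d₁) = 0.631096,  N(−d₂) = 0.729468
Put price V = K·e^{−rT}·N(−d₂) − S·N(−d₁) = 43.538666 − 33.050514 = 10.488152
φ(d₁) = (1/√(2π))·e^{−d₁²/2} = 0.377204
Θ = −S·φ(d₁)·σ/(2√T) + r·K·e^{−rT}·N(−d₂) = −1.527977 + 0.923020 = -0.604957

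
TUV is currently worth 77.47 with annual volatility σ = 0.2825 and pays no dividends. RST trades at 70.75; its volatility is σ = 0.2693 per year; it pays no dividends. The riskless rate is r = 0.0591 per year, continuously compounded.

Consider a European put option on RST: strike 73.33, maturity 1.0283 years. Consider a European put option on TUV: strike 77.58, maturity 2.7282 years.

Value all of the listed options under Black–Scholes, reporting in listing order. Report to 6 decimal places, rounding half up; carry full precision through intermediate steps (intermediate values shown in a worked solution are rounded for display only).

price(RST put K=73.33) = 6.748867
price(TUV put K=77.58) = 8.267780

[RST put K=73.33]
σ√T = 0.2693·√1.0283 = 0.273084
d₁ = (ln(S/K) + (r+σ²/2)T) / (σ√T) = (ln(70.75/73.33) + (0.0591+0.2693²/2)·1.0283) / 0.273084 = (-0.035817 + 0.098060) / 0.273084 = 0.227925
d₂ = d₁ − σ√T = 0.227925 − 0.273084 = -0.045159
e^{−rT} = 0.941037
N(−d₁) = 0.409852,  N(−d₂) = 0.518010
price = K·e^{−rT}·N(−d₂) − S·N(−d₁) = 35.745912 − 28.997045 = 6.748867
[TUV put K=77.58]
σ√T = 0.2825·√2.7282 = 0.466613
d₁ = (ln(S/K) + (r+σ²/2)T) / (σ√T) = (ln(77.47/77.58) + (0.0591+0.2825²/2)·2.7282) / 0.466613 = (-0.001419 + 0.270100) / 0.466613 = 0.575813
d₂ = d₁ − σ√T = 0.575813 − 0.466613 = 0.109200
e^{−rT} = 0.851091
N(−d₁) = 0.282371,  N(−d₂) = 0.456522
price = K·e^{−rT}·N(−d₂) − S·N(−d₁) = 30.143059 − 21.875278 = 8.267780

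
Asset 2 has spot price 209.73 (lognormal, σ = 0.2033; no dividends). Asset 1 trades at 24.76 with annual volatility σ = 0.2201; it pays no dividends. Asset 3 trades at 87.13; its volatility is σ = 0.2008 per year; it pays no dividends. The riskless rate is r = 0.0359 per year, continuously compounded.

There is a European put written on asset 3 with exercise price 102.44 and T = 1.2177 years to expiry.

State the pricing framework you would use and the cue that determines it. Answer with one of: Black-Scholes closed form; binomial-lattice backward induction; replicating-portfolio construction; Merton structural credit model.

Key observation: a European-exercise option on asset 3 struck at 102.44 — a GBM underlying with constant parameters — admits an analytic price: the data contain no early exercise, no discrete tree, no debt structure.

framework: Black-Scholes closed form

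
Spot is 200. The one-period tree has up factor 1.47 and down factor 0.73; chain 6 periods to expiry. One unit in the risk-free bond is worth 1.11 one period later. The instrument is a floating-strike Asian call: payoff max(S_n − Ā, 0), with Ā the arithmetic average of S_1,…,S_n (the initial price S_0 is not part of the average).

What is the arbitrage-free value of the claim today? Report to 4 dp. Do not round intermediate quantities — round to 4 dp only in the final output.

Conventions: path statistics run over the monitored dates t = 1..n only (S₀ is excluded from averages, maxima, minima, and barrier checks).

Risk-neutral up-probability p* = (R−d)/(u−d) = (1.11−0.73)/(1.47−0.73) = 0.5135; the claim prices as the p*-weighted sum of path payoffs discounted by R^6.
Enumerate all 2^6 = 64 price paths (U = up ×1.47, D = down ×0.73); each path with k up-moves has probability p*^k·(1−p*)^(6−k).
DDDDDD: Ā=76.4847, payoff=0.0000, prob=0.013256
UDDDDD: Ā=154.0171, payoff=0.0000, prob=0.013993
DUDDDD: Ā=129.3505, payoff=0.0000, prob=0.013993
UUDDDD: Ā=260.4728, payoff=0.0000, prob=0.014770
DDUDDD: Ā=111.3438, payoff=0.0000, prob=0.013993
UDUDDD: Ā=224.2128, payoff=0.0000, prob=0.014770
DUUDDD: Ā=199.5462, payoff=0.0000, prob=0.014770
UUUDDD: Ā=401.8258, payoff=0.0000, prob=0.015591
DDDUDD: Ā=98.1989, payoff=0.0000, prob=0.013993
UDDUDD: Ā=197.7430, payoff=0.0000, prob=0.014770
DUDUDD: Ā=173.0764, payoff=0.0000, prob=0.014770
UUDUDD: Ā=348.5236, payoff=0.0000, prob=0.015591
DDUUDD: Ā=155.0697, payoff=0.0000, prob=0.014770
UDUUDD: Ā=312.2636, payoff=0.0000, prob=0.015591
DUUUDD: Ā=287.5970, payoff=0.0000, prob=0.015591
UUUUDD: Ā=579.1336, payoff=0.0000, prob=0.016457
DDDDUD: Ā=88.6032, payoff=0.0000, prob=0.013993
UDDDUD: Ā=178.4201, payoff=0.0000, prob=0.014770
DUDDUD: Ā=153.7534, payoff=0.0000, prob=0.014770
UUDDUD: Ā=309.6130, payoff=0.0000, prob=0.015591
DDUDUD: Ā=135.7467, payoff=0.0000, prob=0.014770
UDUDUD: Ā=273.3530, payoff=0.0000, prob=0.015591
DUUDUD: Ā=248.6864, payoff=0.0000, prob=0.015591
UUUDUD: Ā=500.7794, payoff=0.0000, prob=0.016457
DDDUUD: Ā=122.6019, payoff=0.1296, prob=0.014770
UDDUUD: Ā=246.8832, payoff=0.2611, prob=0.015591
DUDUUD: Ā=222.2166, payoff=24.9277, prob=0.015591
UUDUUD: Ā=447.4772, payoff=50.1969, prob=0.016457
DDUUUD: Ā=204.2099, payoff=42.9344, prob=0.015591
UDUUUD: Ā=411.2172, payoff=86.4569, prob=0.016457
DUUUUD: Ā=386.5505, payoff=111.1236, prob=0.016457
UUUUUD: Ā=778.3963, payoff=223.7694, prob=0.017371
DDDDDU: Ā=81.5983, payoff=0.0000, prob=0.013993
UDDDDU: Ā=164.3143, payoff=0.0000, prob=0.014770
DUDDDU: Ā=139.6477, payoff=0.0000, prob=0.014770
UUDDDU: Ā=281.2083, payoff=0.0000, prob=0.015591
DDUDDU: Ā=121.6410, payoff=1.0905, prob=0.014770
UDUDDU: Ā=244.9483, payoff=2.1960, prob=0.015591
DUUDDU: Ā=220.2816, payoff=26.8627, prob=0.015591
UUUDDU: Ā=443.5808, payoff=54.0933, prob=0.016457
DDDUDU: Ā=108.4961, payoff=14.2354, prob=0.014770
UDDUDU: Ā=218.4785, payoff=28.6658, prob=0.015591
DUDUDU: Ā=193.8118, payoff=53.3325, prob=0.015591
UUDUDU: Ā=390.2786, payoff=107.3955, prob=0.016457
DDUUDU: Ā=175.8052, payoff=71.3391, prob=0.015591
UDUUDU: Ā=354.0186, payoff=143.6555, prob=0.016457
DUUUDU: Ā=329.3519, payoff=168.3222, prob=0.016457
UUUUDU: Ā=663.2156, payoff=338.9501, prob=0.017371
DDDDUU: Ā=98.9004, payoff=23.8311, prob=0.014770
UDDDUU: Ā=199.1555, payoff=47.9887, prob=0.015591
DUDDUU: Ā=174.4889, payoff=72.6554, prob=0.015591
UUDDUU: Ā=351.3680, payoff=146.3061, prob=0.016457
DDUDUU: Ā=156.4822, payoff=90.6621, prob=0.015591
UDUDUU: Ā=315.1080, payoff=182.5661, prob=0.016457
DUUDUU: Ā=290.4413, payoff=207.2328, prob=0.016457
UUUDUU: Ā=584.8613, payoff=417.3044, prob=0.017371
DDDUUU: Ā=143.3373, payoff=103.8069, prob=0.015591
UDDUUU: Ā=288.6382, payoff=209.0359, prob=0.016457
DUDUUU: Ā=263.9715, payoff=233.7026, prob=0.016457
UUDUUU: Ā=531.5591, payoff=470.6066, prob=0.017371
DDUUUU: Ā=245.9649, payoff=251.7092, prob=0.016457
UDUUUU: Ā=495.2991, payoff=506.8666, prob=0.017371
DUUUUU: Ā=470.6325, payoff=531.5332, prob=0.017371
UUUUUU: Ā=947.7120, payoff=1070.3477, prob=0.018336
Price = Σ prob·payoff / R^6 = 104.383196 / 1.870415 = 55.8075

price = 55.8075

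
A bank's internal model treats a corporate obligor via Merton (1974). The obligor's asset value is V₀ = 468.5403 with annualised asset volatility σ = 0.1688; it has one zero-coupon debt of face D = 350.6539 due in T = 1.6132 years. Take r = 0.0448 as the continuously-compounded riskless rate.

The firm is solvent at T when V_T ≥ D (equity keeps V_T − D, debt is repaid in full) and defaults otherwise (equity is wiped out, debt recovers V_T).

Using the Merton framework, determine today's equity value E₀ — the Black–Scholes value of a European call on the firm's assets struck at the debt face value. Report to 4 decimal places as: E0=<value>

Equity is a call on the firm's assets struck at D = 350.6539:
d₁ = [ln(V₀/D) + (r + σ²/2)T] / (σ√T)
   = [ln(468.5403/350.6539) + (0.0448 + 0.5·0.1688²)·1.6132] / (0.1688·√1.6132)
   = [0.289822 + 0.095254] / 0.214396 = 1.796100
d₂ = d₁ − σ√T = 1.796100 − 0.214396 = 1.581704
N(d₁) = 0.963761,  N(d₂) = 0.943141,  e^(−rT) = 0.930278
E₀ = V₀·N(d₁) − D·e^(−rT)·N(d₂)
   = 468.5403·0.963761 − 350.6539·0.930278·0.943141 = 143.902561

E0=143.9026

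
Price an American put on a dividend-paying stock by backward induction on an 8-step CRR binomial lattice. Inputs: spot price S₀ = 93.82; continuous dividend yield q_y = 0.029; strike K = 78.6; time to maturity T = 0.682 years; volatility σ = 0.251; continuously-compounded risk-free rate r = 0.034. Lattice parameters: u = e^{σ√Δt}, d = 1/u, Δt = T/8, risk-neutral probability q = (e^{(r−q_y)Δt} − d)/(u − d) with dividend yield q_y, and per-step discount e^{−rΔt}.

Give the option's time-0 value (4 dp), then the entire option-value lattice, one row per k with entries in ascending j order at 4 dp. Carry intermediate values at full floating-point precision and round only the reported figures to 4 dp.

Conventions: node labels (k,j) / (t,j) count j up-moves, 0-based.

params: Δt=0.08525 u=1.07604 d=0.92934 q=0.48459 e^(-rΔt)=0.99711
t_8 payoffs: 26.3996 18.1593 8.6183 0.0000 0.0000 0.0000 0.0000 0.0000 0.0000
k=7: node(7,0) S=56.1696 payoff=22.4304 vs cont=22.3416 → 22.4304 [stop]  node(7,1) S=65.0365 payoff=13.5635 vs cont=13.4966 → 13.5635 [stop]  node(7,2) S=75.3030 payoff=3.2970 vs cont=4.4291 → 4.4291 [wait]  node(7,3) S=87.1902 payoff=0.0000 vs cont=0.0000 → 0.0000 [wait]  node(7,4) S=100.9539 payoff=0.0000 vs cont=0.0000 → 0.0000 [wait]  node(7,5) S=116.8903 payoff=0.0000 vs cont=0.0000 → 0.0000 [wait]  node(7,6) S=135.3424 payoff=0.0000 vs cont=0.0000 → 0.0000 [wait]  node(7,7) S=156.7073 payoff=0.0000 vs cont=0.0000 → 0.0000 [wait]
k=6: node(6,0) S=60.4407 payoff=18.1593 vs cont=18.0811 → 18.1593 [stop]  node(6,1) S=69.9817 payoff=8.6183 vs cont=9.1106 → 9.1106 [wait]  node(6,2) S=81.0289 payoff=0.0000 vs cont=2.2762 → 2.2762 [wait]  node(6,3) S=93.8200 payoff=0.0000 vs cont=0.0000 → 0.0000 [wait]  node(6,4) S=108.6303 payoff=0.0000 vs cont=0.0000 → 0.0000 [wait]  node(6,5) S=125.7784 payoff=0.0000 vs cont=0.0000 → 0.0000 [wait]  node(6,6) S=145.6336 payoff=0.0000 vs cont=0.0000 → 0.0000 [wait]
k=5: node(5,0) S=65.0365 payoff=13.5635 vs cont=13.7345 → 13.7345 [wait]  node(5,1) S=75.3030 payoff=3.2970 vs cont=5.7819 → 5.7819 [wait]  node(5,2) S=87.1902 payoff=0.0000 vs cont=1.1698 → 1.1698 [wait]  node(5,3) S=100.9539 payoff=0.0000 vs cont=0.0000 → 0.0000 [wait]  node(5,4) S=116.8903 payoff=0.0000 vs cont=0.0000 → 0.0000 [wait]  node(5,5) S=135.3424 payoff=0.0000 vs cont=0.0000 → 0.0000 [wait]
k=4: node(4,0) S=69.9817 payoff=8.6183 vs cont=9.8521 → 9.8521 [wait]  node(4,1) S=81.0289 payoff=0.0000 vs cont=3.5366 → 3.5366 [wait]  node(4,2) S=93.8200 payoff=0.0000 vs cont=0.6012 → 0.6012 [wait]  node(4,3) S=108.6303 payoff=0.0000 vs cont=0.0000 → 0.0000 [wait]  node(4,4) S=125.7784 payoff=0.0000 vs cont=0.0000 → 0.0000 [wait]
k=3: node(3,0) S=75.3030 payoff=3.2970 vs cont=6.7720 → 6.7720 [wait]  node(3,1) S=87.1902 payoff=0.0000 vs cont=2.1080 → 2.1080 [wait]  node(3,2) S=100.9539 payoff=0.0000 vs cont=0.3089 → 0.3089 [wait]  node(3,3) S=116.8903 payoff=0.0000 vs cont=0.0000 → 0.0000 [wait]
k=2: node(2,0) S=81.0289 payoff=0.0000 vs cont=4.4988 → 4.4988 [wait]  node(2,1) S=93.8200 payoff=0.0000 vs cont=1.2326 → 1.2326 [wait]  node(2,2) S=108.6303 payoff=0.0000 vs cont=0.1588 → 0.1588 [wait]
k=1: node(1,0) S=87.1902 payoff=0.0000 vs cont=2.9076 → 2.9076 [wait]  node(1,1) S=100.9539 payoff=0.0000 vs cont=0.7102 → 0.7102 [wait]
k=0: node(0,0) S=93.8200 payoff=0.0000 vs cont=1.8374 → 1.8374 [wait]

price = 1.8374
tree:
1.8374
2.9076 0.7102
4.4988 1.2326 0.1588
6.7720 2.1080 0.3089 0.0000
9.8521 3.5366 0.6012 0.0000 0.0000
13.7345 5.7819 1.1698 0.0000 0.0000 0.0000
18.1593 9.1106 2.2762 0.0000 0.0000 0.0000 0.0000
22.4304 13.5635 4.4291 0.0000 0.0000 0.0000 0.0000 0.0000
26.3996 18.1593 8.6183 0.0000 0.0000 0.0000 0.0000 0.0000 0.0000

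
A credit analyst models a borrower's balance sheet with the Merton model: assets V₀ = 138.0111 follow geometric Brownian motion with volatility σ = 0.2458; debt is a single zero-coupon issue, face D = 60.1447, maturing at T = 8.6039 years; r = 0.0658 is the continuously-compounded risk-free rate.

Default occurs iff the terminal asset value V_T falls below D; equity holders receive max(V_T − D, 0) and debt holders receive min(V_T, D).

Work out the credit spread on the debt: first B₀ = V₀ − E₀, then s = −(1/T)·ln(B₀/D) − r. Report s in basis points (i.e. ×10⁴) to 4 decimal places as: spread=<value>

spread=16.1760

Work the structural quantities from V₀ = 138.0111 against face 60.1447:
d₁ = [ln(V₀/D) + (r + σ²/2)T] / (σ√T)
   = [ln(138.0111/60.1447) + (0.0658 + 0.5·0.2458²)·8.6039] / (0.2458·√8.6039)
   = [0.830581 + 0.826050] / 0.720991 = 2.297715
d₂ = d₁ − σ√T = 2.297715 − 0.720991 = 1.576725
N(d₁) = 0.989211,  N(d₂) = 0.942571,  e^(−rT) = 0.567715
E₀ = V₀·N(d₁) − D·e^(−rT)·N(d₂)
   = 138.0111·0.989211 − 60.1447·0.567715·0.942571 = 104.338009
B₀ = V₀ − E₀ = 138.0111 − 104.338009 = 33.673091
spread = −(1/T)·ln(B₀/D) − r = −(1/8.6039)·ln(33.673091/60.1447) − 0.0658 = 0.00161760
in basis points: 0.00161760 × 10⁴ = 16.1760 bp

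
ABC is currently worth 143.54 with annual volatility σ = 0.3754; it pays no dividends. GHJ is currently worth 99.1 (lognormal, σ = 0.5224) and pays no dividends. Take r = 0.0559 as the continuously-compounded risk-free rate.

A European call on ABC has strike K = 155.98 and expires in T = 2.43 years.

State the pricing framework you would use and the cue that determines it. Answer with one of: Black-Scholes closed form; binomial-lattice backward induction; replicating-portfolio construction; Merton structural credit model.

Key observation: a European claim on ABC (strike 155.98) — a lognormal (GBM) underlying with constant rate and volatility — has an exact closed-form value; no lattice or capital structure is involved.

framework: Black-Scholes closed form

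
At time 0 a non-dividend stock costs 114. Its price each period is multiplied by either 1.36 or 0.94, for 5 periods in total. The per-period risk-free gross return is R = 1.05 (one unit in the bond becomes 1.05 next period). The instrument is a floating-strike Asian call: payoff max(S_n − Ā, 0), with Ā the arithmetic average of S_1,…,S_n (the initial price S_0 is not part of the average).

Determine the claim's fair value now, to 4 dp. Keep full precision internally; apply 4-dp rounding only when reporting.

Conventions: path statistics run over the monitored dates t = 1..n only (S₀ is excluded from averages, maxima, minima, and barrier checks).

price = 13.9450

Set p* = 0.2619 (from d < R < u); the path-dependent value is the discounted p*-expectation over all price paths.
Enumerate all 2^5 = 32 price paths (U = up ×1.36, D = down ×0.94); each path with k up-moves has probability p*^k·(1−p*)^(5−k).
DDDDD: Ā=95.0495, payoff=0.0000, prob=0.219059
UDDDD: Ā=137.5184, payoff=0.0000, prob=0.077731
DUDDD: Ā=127.9424, payoff=0.0000, prob=0.077731
UUDDD: Ā=185.1082, payoff=0.0000, prob=0.027582
DDUDD: Ā=118.9410, payoff=2.1064, prob=0.077731
UDUDD: Ā=172.0848, payoff=3.0475, prob=0.027582
DUUDD: Ā=162.5088, payoff=12.6235, prob=0.027582
UUUDD: Ā=235.1191, payoff=18.2638, prob=0.009787
DDDUD: Ā=110.4796, payoff=10.5677, prob=0.077731
UDDUD: Ā=159.8428, payoff=15.2895, prob=0.027582
DUDUD: Ā=150.2668, payoff=24.8655, prob=0.027582
UUDUD: Ā=217.4073, payoff=35.9756, prob=0.009787
DDUUD: Ā=141.2654, payoff=33.8669, prob=0.027582
UDUUD: Ā=204.3840, payoff=48.9989, prob=0.009787
DUUUD: Ā=194.8080, payoff=58.5749, prob=0.009787
UUUUD: Ā=281.8498, payoff=84.7467, prob=0.003473
DDDDU: Ā=102.5259, payoff=18.5214, prob=0.077731
UDDDU: Ā=148.3354, payoff=26.7969, prob=0.027582
DUDDU: Ā=138.7594, payoff=36.3729, prob=0.027582
UUDDU: Ā=200.7583, payoff=52.6246, prob=0.009787
DDUDU: Ā=129.7580, payoff=45.3743, prob=0.027582
UDUDU: Ā=187.7349, payoff=65.6480, prob=0.009787
DUUDU: Ā=178.1589, payoff=75.2240, prob=0.009787
UUUDU: Ā=257.7618, payoff=108.8347, prob=0.003473
DDDUU: Ā=121.2966, payoff=53.8357, prob=0.027582
UDDUU: Ā=175.4930, payoff=77.8899, prob=0.009787
DUDUU: Ā=165.9170, payoff=87.4659, prob=0.009787
UUDUU: Ā=240.0501, payoff=126.5465, prob=0.003473
DDUUU: Ā=156.9155, payoff=96.4674, prob=0.009787
UDUUU: Ā=227.0267, payoff=139.5698, prob=0.003473
DUUUU: Ā=217.4507, payoff=149.1458, prob=0.003473
UUUUU: Ā=314.6095, payoff=215.7854, prob=0.001232
Price = Σ prob·payoff / R^5 = 17.797775 / 1.276282 = 13.9450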